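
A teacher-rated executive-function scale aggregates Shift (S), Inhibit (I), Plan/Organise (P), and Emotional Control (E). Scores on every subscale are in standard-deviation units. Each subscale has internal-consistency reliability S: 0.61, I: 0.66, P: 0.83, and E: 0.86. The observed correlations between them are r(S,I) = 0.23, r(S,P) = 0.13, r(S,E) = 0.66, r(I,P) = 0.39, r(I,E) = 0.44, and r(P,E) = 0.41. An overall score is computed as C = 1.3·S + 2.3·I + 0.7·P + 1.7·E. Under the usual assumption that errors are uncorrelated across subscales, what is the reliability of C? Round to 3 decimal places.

Var(C) = 1.3² + 2.3² + 0.7² + 1.7² + 2·[2.99·0.23 + 0.91·0.13 + 2.21·0.66 + 1.61·0.39 + 3.91·0.44 + 1.19·0.41] = 10.36 + 10.2016 = 20.5616.
Because errors are independent across components, Cov(Tᵢ,Tⱼ) = Cov(Xᵢ,Xⱼ); the off-diagonal part of the true-score variance is the same as above.
True-score variance = [1.3²·0.61 + 2.3²·0.66 + 0.7²·0.83 + 1.7²·0.86] + 10.2016 = 7.4144 + 10.2016 = 17.616.
Reliability = 17.616 / 20.5616 = 0.857.

0.857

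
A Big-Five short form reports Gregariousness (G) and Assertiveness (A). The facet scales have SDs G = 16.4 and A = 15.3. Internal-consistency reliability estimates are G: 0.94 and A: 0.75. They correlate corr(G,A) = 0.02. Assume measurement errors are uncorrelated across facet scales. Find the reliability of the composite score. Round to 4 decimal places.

Var(G+A) = 16.4² + 15.3² + 2·[16.4·15.3·0.02] = 503.05 + 10.0368 = 513.087.
Under uncorrelated errors the observed covariances equal the true-score covariances, so only the own-variance terms attenuate.
True-score variance = [16.4²·0.94 + 15.3²·0.75] + 10.0368 = 428.39 + 10.0368 = 438.427.
Reliability = 438.427 / 513.087 = 0.8545.

0.8545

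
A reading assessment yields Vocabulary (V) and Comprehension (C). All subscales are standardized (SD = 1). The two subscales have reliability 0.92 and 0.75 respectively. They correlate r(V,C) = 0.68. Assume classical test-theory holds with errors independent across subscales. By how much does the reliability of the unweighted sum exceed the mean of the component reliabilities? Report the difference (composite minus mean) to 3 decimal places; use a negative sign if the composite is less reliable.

0.067

Var(sum) = 2 + 1.36 = 3.36; true-score variance = 1.67 + 1.36 = 3.03; composite reliability = 0.9018.
Mean component reliability = 0.8350.
Difference = 0.9018 − 0.8350 = 0.067.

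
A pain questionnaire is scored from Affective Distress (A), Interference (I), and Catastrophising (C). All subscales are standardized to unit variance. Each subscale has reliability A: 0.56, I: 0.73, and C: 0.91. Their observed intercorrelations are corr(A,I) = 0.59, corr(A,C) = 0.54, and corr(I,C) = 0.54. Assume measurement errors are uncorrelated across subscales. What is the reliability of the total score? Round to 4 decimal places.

Var(A+I+C) = 3 + 2·[0.59 + 0.54 + 0.54] = 3 + 3.34 = 6.34.
With uncorrelated errors the cross-covariances are all true-score covariance, so they carry over unchanged; only the diagonal terms shrink to ρᵢσᵢ².
True-score variance = [0.56 + 0.73 + 0.91] + 3.34 = 2.2 + 3.34 = 5.54.
Reliability = 5.54 / 6.34 = 0.8738.

0.8738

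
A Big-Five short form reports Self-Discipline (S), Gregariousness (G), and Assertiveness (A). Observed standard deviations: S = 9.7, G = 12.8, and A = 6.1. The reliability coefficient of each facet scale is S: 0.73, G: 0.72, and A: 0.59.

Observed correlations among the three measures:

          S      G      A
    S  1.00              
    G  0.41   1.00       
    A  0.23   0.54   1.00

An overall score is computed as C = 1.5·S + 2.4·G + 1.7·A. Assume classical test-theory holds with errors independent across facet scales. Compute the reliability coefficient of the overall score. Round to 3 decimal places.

0.821

Var(C) = 1.5²·9.7² + 2.4²·12.8² + 1.7²·6.1² + 2·[3.6·9.7·12.8·0.41 + 2.55·9.7·6.1·0.23 + 4.08·12.8·6.1·0.54] = 1262.96 + 779.978 = 2042.94.
With uncorrelated errors the cross-covariances are all true-score covariance, so they carry over unchanged; only the diagonal terms shrink to ρᵢσᵢ².
True-score variance = [1.5²·9.7²·0.73 + 2.4²·12.8²·0.72 + 1.7²·6.1²·0.59] + 779.978 = 897.467 + 779.978 = 1677.45.
Reliability = 1677.45 / 2042.94 = 0.821.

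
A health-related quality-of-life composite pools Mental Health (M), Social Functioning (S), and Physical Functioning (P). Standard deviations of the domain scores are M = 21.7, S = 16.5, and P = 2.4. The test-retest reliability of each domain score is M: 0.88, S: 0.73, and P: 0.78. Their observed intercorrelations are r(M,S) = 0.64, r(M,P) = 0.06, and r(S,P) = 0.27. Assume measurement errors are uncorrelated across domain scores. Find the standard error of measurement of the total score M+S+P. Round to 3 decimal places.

Var(total) = 748.9 + 485.938 = 1234.84.
True-score variance = 617.619 + 485.938 = 1103.56, so reliability = 0.8937.
Error variance = 1234.84 − 1103.56 = 131.282; SEM = √131.282 = 11.458.

11.458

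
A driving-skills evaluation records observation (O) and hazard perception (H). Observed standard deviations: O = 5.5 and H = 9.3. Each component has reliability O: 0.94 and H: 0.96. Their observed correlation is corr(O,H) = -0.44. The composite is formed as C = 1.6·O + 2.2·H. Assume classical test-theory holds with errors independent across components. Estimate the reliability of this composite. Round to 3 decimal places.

Var(C) = 1.6²·5.5² + 2.2²·9.3² + 2·[3.52·5.5·9.3·(-0.44)] = 496.052 − 158.442 = 337.609.
Under uncorrelated errors the observed covariances equal the true-score covariances, so only the own-variance terms attenuate.
True-score variance = [1.6²·5.5²·0.94 + 2.2²·9.3²·0.96] − 158.442 = 474.661 − 158.442 = 316.218.
Reliability = 316.218 / 337.609 = 0.937.

0.937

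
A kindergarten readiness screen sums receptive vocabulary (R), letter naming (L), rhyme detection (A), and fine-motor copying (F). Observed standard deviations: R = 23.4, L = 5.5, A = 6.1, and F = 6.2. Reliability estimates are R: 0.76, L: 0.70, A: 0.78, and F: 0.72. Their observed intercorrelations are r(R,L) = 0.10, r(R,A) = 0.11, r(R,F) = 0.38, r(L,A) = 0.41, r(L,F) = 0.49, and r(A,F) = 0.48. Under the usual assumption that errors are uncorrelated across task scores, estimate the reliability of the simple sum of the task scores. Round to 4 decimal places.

Var(R+L+A+F) = 23.4² + 5.5² + 6.1² + 6.2² + 2·[23.4·5.5·0.10 + 23.4·6.1·0.11 + 23.4·6.2·0.38 + 5.5·6.1·0.41 + 5.5·6.2·0.49 + 6.1·6.2·0.48] = 653.46 + 264.64 = 918.1.
Under uncorrelated errors the observed covariances equal the true-score covariances, so only the own-variance terms attenuate.
True-score variance = [23.4²·0.76 + 5.5²·0.70 + 6.1²·0.78 + 6.2²·0.72] + 264.64 = 494.021 + 264.64 = 758.661.
Reliability = 758.661 / 918.1 = 0.8263.

0.8263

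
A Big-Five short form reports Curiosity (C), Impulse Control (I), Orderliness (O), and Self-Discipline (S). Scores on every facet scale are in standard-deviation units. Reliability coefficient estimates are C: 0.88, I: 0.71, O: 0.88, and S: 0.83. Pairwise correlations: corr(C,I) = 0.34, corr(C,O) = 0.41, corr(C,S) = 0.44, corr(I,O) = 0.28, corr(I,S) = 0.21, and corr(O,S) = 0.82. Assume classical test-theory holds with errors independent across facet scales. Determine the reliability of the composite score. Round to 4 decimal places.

Var(C+I+O+S) = 4 + 2·[0.34 + 0.41 + 0.44 + 0.28 + 0.21 + 0.82] = 4 + 5 = 9.
With uncorrelated errors the cross-covariances are all true-score covariance, so they carry over unchanged; only the diagonal terms shrink to ρᵢσᵢ².
True-score variance = [0.88 + 0.71 + 0.88 + 0.83] + 5 = 3.3 + 5 = 8.3.
Reliability = 8.3 / 9 = 0.9222.

0.9222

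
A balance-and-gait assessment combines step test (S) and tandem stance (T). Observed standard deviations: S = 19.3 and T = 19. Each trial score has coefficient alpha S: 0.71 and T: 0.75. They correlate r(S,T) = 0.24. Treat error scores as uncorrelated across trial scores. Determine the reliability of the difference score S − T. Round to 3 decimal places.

Var(S−T) = 19.3² + 19² − 2·19.3·19·0.24 = 733.49 − 176.016 = 557.474.
Because errors are independent across components, Cov(Tᵢ,Tⱼ) = Cov(Xᵢ,Xⱼ); the off-diagonal part of the true-score variance is the same as above.
True-score variance = [19.3²·0.71 + 19²·0.75] − 176.016 = 535.218 − 176.016 = 359.202.
Reliability = 359.202 / 557.474 = 0.644.

0.644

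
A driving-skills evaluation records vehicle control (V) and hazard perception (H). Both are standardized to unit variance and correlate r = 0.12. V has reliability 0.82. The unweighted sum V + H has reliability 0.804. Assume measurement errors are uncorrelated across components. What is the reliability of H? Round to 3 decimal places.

Var(V+H) = 2 + 2·0.12 = 2.240.
True-score variance = ρ_V + ρ_H + 2·0.12, so 0.804 = (0.82 + ρ_H + 0.24) / 2.240.
ρ_H = 0.804·2.240 − 0.82 − 0.24 = 0.741.

0.741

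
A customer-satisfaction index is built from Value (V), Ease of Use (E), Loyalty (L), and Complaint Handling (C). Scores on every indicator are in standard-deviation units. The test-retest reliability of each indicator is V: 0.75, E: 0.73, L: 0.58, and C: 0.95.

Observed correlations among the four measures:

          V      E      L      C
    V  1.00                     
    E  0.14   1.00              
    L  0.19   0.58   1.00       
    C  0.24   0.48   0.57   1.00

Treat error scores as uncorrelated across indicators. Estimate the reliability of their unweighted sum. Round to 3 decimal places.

Var(V+E+L+C) = 4 + 2·[0.14 + 0.19 + 0.24 + 0.58 + 0.48 + 0.57] = 4 + 4.4 = 8.4.
With uncorrelated errors the cross-covariances are all true-score covariance, so they carry over unchanged; only the diagonal terms shrink to ρᵢσᵢ².
True-score variance = [0.75 + 0.73 + 0.58 + 0.95] + 4.4 = 3.01 + 4.4 = 7.41.
Reliability = 7.41 / 8.4 = 0.882.

0.882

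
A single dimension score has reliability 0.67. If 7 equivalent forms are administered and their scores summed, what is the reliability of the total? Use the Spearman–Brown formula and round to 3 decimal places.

0.934

ρ_k = kρ / (1 + (k−1)ρ) = 7·0.67 / (1 + 6·0.67) = 4.690 / 5.020 = 0.934.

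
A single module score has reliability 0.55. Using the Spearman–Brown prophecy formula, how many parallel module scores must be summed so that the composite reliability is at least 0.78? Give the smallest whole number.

k ≥ ρ*(1−ρ₁)/(ρ₁(1−ρ*)) = 0.78·0.45 / (0.55·0.22) = 2.901.
Smallest integer k = 3.

3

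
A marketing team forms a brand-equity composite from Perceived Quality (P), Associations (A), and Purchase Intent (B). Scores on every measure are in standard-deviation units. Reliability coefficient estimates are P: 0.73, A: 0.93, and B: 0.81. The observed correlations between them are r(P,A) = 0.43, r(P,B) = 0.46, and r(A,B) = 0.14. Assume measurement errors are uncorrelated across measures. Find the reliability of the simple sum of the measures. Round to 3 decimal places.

0.895

Var(P+A+B) = 3 + 2·[0.43 + 0.46 + 0.14] = 3 + 2.06 = 5.06.
With uncorrelated errors the cross-covariances are all true-score covariance, so they carry over unchanged; only the diagonal terms shrink to ρᵢσᵢ².
True-score variance = [0.73 + 0.93 + 0.81] + 2.06 = 2.47 + 2.06 = 4.53.
Reliability = 4.53 / 5.06 = 0.895.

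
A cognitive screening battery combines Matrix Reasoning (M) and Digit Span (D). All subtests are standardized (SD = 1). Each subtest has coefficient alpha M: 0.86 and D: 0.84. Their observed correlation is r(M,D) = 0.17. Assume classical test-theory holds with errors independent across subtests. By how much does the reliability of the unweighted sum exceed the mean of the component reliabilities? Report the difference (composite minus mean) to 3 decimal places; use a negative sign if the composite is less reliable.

Var(sum) = 2 + 0.34 = 2.34; true-score variance = 1.7 + 0.34 = 2.04; composite reliability = 0.8718.
Mean component reliability = 0.8500.
Difference = 0.8718 − 0.8500 = 0.022.

0.022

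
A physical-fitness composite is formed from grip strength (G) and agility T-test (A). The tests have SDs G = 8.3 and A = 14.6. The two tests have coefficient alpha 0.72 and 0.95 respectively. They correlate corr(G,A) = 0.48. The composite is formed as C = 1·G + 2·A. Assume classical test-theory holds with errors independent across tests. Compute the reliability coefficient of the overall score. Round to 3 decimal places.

0.946

Var(C) = 8.3² + 2²·14.6² + 2·[2·8.3·14.6·0.48] = 921.53 + 232.666 = 1154.2.
Under uncorrelated errors the observed covariances equal the true-score covariances, so only the own-variance terms attenuate.
True-score variance = [8.3²·0.72 + 2²·14.6²·0.95] + 232.666 = 859.609 + 232.666 = 1092.27.
Reliability = 1092.27 / 1154.2 = 0.946.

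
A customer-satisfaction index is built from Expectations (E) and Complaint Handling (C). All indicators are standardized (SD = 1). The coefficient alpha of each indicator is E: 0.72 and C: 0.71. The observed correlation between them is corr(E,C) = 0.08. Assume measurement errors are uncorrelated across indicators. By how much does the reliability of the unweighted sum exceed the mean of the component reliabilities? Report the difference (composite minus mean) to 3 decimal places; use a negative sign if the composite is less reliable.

0.021

Var(sum) = 2 + 0.16 = 2.16; true-score variance = 1.43 + 0.16 = 1.59; composite reliability = 0.7361.
Mean component reliability = 0.7150.
Difference = 0.7361 − 0.7150 = 0.021.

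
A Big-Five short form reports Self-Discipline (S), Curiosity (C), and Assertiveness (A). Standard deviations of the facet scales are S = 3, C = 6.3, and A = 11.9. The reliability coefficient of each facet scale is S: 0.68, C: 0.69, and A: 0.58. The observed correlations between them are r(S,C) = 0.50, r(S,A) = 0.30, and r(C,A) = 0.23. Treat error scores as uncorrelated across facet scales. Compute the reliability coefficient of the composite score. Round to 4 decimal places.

Var(S+C+A) = 3² + 6.3² + 11.9² + 2·[3·6.3·0.50 + 3·11.9·0.30 + 6.3·11.9·0.23] = 190.3 + 74.8062 = 265.106.
Under uncorrelated errors the observed covariances equal the true-score covariances, so only the own-variance terms attenuate.
True-score variance = [3²·0.68 + 6.3²·0.69 + 11.9²·0.58] + 74.8062 = 115.64 + 74.8062 = 190.446.
Reliability = 190.446 / 265.106 = 0.7184.

0.7184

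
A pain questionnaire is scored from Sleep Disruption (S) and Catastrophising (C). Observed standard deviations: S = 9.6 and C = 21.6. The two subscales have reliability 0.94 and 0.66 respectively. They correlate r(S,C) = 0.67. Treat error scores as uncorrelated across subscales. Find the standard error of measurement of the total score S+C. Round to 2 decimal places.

12.81

Var(total) = 558.72 + 277.862 = 836.582.
True-score variance = 394.56 + 277.862 = 672.422, so reliability = 0.8038.
Error variance = 836.582 − 672.422 = 164.16; SEM = √164.16 = 12.81.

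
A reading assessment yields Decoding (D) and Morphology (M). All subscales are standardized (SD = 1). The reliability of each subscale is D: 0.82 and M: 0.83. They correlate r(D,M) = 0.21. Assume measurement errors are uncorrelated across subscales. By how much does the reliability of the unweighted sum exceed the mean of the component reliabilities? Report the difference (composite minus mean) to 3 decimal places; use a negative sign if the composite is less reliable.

0.030

Var(sum) = 2 + 0.42 = 2.42; true-score variance = 1.65 + 0.42 = 2.07; composite reliability = 0.8554.
Mean component reliability = 0.8250.
Difference = 0.8554 − 0.8250 = 0.030.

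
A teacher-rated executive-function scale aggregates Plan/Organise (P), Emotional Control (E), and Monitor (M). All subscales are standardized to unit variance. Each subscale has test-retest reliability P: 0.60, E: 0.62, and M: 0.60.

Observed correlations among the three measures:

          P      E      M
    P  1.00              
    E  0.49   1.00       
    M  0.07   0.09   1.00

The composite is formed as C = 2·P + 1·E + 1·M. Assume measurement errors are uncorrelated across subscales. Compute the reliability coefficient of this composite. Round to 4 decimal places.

Var(C) = 2² + 1 + 1 + 2·[2·0.49 + 2·0.07 + 0.09] = 6 + 2.42 = 8.42.
With uncorrelated errors the cross-covariances are all true-score covariance, so they carry over unchanged; only the diagonal terms shrink to ρᵢσᵢ².
True-score variance = [2²·0.60 + 0.62 + 0.60] + 2.42 = 3.62 + 2.42 = 6.04.
Reliability = 6.04 / 8.42 = 0.7173.

0.7173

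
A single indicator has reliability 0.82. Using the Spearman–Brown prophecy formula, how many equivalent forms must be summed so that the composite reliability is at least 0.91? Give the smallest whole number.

3

k ≥ ρ*(1−ρ₁)/(ρ₁(1−ρ*)) = 0.91·0.18 / (0.82·0.09) = 2.220.
Smallest integer k = 3.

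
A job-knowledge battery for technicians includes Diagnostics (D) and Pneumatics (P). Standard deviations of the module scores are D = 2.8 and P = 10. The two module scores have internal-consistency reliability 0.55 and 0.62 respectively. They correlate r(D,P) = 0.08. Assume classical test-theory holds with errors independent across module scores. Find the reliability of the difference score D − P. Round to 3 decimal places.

Var(D−P) = 2.8² + 10² − 2·2.8·10·0.08 = 107.84 − 4.48 = 103.36.
Under uncorrelated errors the observed covariances equal the true-score covariances, so only the own-variance terms attenuate.
True-score variance = [2.8²·0.55 + 10²·0.62] − 4.48 = 66.312 − 4.48 = 61.832.
Reliability = 61.832 / 103.36 = 0.598.

0.598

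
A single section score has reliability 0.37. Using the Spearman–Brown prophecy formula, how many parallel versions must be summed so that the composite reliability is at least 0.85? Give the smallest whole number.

10

k ≥ ρ*(1−ρ₁)/(ρ₁(1−ρ*)) = 0.85·0.63 / (0.37·0.15) = 9.649.
Smallest integer k = 10.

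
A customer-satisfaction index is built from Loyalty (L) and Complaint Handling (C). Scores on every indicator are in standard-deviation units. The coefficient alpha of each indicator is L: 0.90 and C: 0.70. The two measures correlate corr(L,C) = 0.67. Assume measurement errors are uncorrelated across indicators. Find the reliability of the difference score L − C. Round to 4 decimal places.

Var(L−C) = 1 + 1 − 2·0.67 = 2 − 1.34 = 0.66.
Because errors are independent across components, Cov(Tᵢ,Tⱼ) = Cov(Xᵢ,Xⱼ); the off-diagonal part of the true-score variance is the same as above.
True-score variance = [0.90 + 0.70] − 1.34 = 1.6 − 1.34 = 0.26.
Reliability = 0.26 / 0.66 = 0.3939.

0.3939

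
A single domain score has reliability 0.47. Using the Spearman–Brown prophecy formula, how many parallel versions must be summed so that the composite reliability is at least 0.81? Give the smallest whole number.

5

k ≥ ρ*(1−ρ₁)/(ρ₁(1−ρ*)) = 0.81·0.53 / (0.47·0.19) = 4.807.
Smallest integer k = 5.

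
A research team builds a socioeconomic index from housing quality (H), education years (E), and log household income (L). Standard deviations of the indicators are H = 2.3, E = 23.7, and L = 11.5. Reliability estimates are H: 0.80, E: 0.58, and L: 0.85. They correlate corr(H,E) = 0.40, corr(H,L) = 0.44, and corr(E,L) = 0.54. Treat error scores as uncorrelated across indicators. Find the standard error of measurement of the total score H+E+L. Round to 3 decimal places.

16.025

Var(total) = 699.23 + 361.238 = 1060.47.
True-score variance = 442.425 + 361.238 = 803.663, so reliability = 0.7578.
Error variance = 1060.47 − 803.663 = 256.805; SEM = √256.805 = 16.025.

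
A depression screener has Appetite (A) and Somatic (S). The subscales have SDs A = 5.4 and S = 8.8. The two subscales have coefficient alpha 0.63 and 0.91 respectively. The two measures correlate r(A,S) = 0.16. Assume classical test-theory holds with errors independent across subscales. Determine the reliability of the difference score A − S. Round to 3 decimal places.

0.806

Var(A−S) = 5.4² + 8.8² − 2·5.4·8.8·0.16 = 106.6 − 15.2064 = 91.3936.
Under uncorrelated errors the observed covariances equal the true-score covariances, so only the own-variance terms attenuate.
True-score variance = [5.4²·0.63 + 8.8²·0.91] − 15.2064 = 88.8412 − 15.2064 = 73.6348.
Reliability = 73.6348 / 91.3936 = 0.806.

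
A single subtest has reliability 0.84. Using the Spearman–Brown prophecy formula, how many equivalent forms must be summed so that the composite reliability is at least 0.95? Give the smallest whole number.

4

k ≥ ρ*(1−ρ₁)/(ρ₁(1−ρ*)) = 0.95·0.16 / (0.84·0.05) = 3.619.
Smallest integer k = 4.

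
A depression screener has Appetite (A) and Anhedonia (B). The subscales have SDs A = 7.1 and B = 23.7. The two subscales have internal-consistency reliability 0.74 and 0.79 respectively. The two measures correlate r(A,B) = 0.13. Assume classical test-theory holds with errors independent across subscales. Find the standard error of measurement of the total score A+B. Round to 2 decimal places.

Var(total) = 612.1 + 43.7502 = 655.85.
True-score variance = 481.038 + 43.7502 = 524.789, so reliability = 0.8002.
Error variance = 655.85 − 524.789 = 131.061; SEM = √131.061 = 11.45.

11.45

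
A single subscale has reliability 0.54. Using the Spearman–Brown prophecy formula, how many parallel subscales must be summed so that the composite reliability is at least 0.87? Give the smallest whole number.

6

k ≥ ρ*(1−ρ₁)/(ρ₁(1−ρ*)) = 0.87·0.46 / (0.54·0.13) = 5.701.
Smallest integer k = 6.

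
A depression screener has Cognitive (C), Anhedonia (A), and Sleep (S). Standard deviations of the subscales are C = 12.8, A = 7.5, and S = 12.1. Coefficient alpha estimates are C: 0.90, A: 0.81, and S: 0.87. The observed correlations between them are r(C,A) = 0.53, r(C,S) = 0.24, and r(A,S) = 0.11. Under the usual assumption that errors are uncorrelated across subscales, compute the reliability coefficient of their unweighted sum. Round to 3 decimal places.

Var(C+A+S) = 12.8² + 7.5² + 12.1² + 2·[12.8·7.5·0.53 + 12.8·12.1·0.24 + 7.5·12.1·0.11] = 366.5 + 196.067 = 562.567.
Because errors are independent across components, Cov(Tᵢ,Tⱼ) = Cov(Xᵢ,Xⱼ); the off-diagonal part of the true-score variance is the same as above.
True-score variance = [12.8²·0.90 + 7.5²·0.81 + 12.1²·0.87] + 196.067 = 320.395 + 196.067 = 516.463.
Reliability = 516.463 / 562.567 = 0.918.

0.918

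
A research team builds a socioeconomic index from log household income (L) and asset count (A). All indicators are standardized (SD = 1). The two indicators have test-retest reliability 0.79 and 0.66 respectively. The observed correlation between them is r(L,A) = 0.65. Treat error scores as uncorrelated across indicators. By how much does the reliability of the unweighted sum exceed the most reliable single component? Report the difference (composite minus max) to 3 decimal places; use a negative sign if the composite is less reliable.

Var(sum) = 2 + 1.3 = 3.3; true-score variance = 1.45 + 1.3 = 2.75; composite reliability = 0.8333.
Max component reliability = 0.7900.
Difference = 0.8333 − 0.7900 = 0.043.

0.043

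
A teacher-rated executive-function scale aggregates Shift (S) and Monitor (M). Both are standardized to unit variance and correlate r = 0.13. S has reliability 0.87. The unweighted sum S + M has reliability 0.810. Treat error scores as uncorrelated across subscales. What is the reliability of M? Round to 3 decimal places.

0.701

Var(S+M) = 2 + 2·0.13 = 2.260.
True-score variance = ρ_S + ρ_M + 2·0.13, so 0.810 = (0.87 + ρ_M + 0.26) / 2.260.
ρ_M = 0.810·2.260 − 0.87 − 0.26 = 0.701.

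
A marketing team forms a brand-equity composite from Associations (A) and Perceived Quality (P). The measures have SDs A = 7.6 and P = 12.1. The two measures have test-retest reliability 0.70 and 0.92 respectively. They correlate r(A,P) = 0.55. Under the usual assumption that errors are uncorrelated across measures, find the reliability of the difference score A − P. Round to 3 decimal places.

0.718

Var(A−P) = 7.6² + 12.1² − 2·7.6·12.1·0.55 = 204.17 − 101.156 = 103.014.
Because errors are independent across components, Cov(Tᵢ,Tⱼ) = Cov(Xᵢ,Xⱼ); the off-diagonal part of the true-score variance is the same as above.
True-score variance = [7.6²·0.70 + 12.1²·0.92] − 101.156 = 175.129 − 101.156 = 73.9732.
Reliability = 73.9732 / 103.014 = 0.718.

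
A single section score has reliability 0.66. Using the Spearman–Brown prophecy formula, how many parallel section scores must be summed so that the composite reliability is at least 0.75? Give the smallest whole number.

k ≥ ρ*(1−ρ₁)/(ρ₁(1−ρ*)) = 0.75·0.34 / (0.66·0.25) = 1.545.
Smallest integer k = 2.

2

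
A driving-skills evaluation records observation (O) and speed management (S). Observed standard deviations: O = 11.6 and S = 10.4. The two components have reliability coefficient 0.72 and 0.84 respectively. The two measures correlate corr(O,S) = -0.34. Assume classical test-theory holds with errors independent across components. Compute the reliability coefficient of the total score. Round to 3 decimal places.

0.658

Var(O+S) = 11.6² + 10.4² + 2·[11.6·10.4·(-0.34)] = 242.72 − 82.0352 = 160.685.
Under uncorrelated errors the observed covariances equal the true-score covariances, so only the own-variance terms attenuate.
True-score variance = [11.6²·0.72 + 10.4²·0.84] − 82.0352 = 187.738 − 82.0352 = 105.702.
Reliability = 105.702 / 160.685 = 0.658.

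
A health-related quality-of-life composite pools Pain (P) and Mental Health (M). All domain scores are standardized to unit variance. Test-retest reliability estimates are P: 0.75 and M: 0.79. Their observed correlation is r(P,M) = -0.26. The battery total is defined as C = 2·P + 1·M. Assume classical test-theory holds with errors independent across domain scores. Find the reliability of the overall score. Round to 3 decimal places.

0.694

Var(C) = 2² + 1 + 2·[2·(-0.26)] = 5 − 1.04 = 3.96.
With uncorrelated errors the cross-covariances are all true-score covariance, so they carry over unchanged; only the diagonal terms shrink to ρᵢσᵢ².
True-score variance = [2²·0.75 + 0.79] − 1.04 = 3.79 − 1.04 = 2.75.
Reliability = 2.75 / 3.96 = 0.694.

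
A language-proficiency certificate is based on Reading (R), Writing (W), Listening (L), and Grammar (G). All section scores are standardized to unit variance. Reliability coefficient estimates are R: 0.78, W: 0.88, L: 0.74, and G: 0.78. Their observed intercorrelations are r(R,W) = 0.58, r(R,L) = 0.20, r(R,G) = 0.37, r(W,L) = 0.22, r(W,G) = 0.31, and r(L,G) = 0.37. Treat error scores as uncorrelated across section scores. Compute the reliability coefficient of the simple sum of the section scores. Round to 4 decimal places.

0.8988

Var(R+W+L+G) = 4 + 2·[0.58 + 0.20 + 0.37 + 0.22 + 0.31 + 0.37] = 4 + 4.1 = 8.1.
Under uncorrelated errors the observed covariances equal the true-score covariances, so only the own-variance terms attenuate.
True-score variance = [0.78 + 0.88 + 0.74 + 0.78] + 4.1 = 3.18 + 4.1 = 7.28.
Reliability = 7.28 / 8.1 = 0.8988.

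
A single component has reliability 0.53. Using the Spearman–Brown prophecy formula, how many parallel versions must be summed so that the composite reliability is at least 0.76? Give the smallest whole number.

k ≥ ρ*(1−ρ₁)/(ρ₁(1−ρ*)) = 0.76·0.47 / (0.53·0.24) = 2.808.
Smallest integer k = 3.

3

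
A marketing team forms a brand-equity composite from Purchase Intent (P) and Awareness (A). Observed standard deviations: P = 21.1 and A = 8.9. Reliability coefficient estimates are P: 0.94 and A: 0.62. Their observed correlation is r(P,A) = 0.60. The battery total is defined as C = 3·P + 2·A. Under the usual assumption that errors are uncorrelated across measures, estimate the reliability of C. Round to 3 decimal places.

Var(C) = 3²·21.1² + 2²·8.9² + 2·[6·21.1·8.9·0.60] = 4323.73 + 1352.09 = 5675.82.
Because errors are independent across components, Cov(Tᵢ,Tⱼ) = Cov(Xᵢ,Xⱼ); the off-diagonal part of the true-score variance is the same as above.
True-score variance = [3²·21.1²·0.94 + 2²·8.9²·0.62] + 1352.09 = 3962.92 + 1352.09 = 5315.01.
Reliability = 5315.01 / 5675.82 = 0.936.

0.936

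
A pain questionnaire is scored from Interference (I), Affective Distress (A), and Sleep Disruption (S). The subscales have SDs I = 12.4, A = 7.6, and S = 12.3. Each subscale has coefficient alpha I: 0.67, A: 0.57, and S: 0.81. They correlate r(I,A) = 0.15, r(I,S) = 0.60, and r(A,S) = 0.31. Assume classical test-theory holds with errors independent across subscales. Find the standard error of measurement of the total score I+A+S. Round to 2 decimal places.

10.21

Var(total) = 362.81 + 269.254 = 632.064.
True-score variance = 258.487 + 269.254 = 527.741, so reliability = 0.8349.
Error variance = 632.064 − 527.741 = 104.323; SEM = √104.323 = 10.21.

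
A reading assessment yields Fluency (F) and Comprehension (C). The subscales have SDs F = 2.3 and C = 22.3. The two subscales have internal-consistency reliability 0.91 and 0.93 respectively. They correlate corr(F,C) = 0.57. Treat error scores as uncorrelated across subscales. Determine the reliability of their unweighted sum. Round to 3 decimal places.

0.937

Var(F+C) = 2.3² + 22.3² + 2·[2.3·22.3·0.57] = 502.58 + 58.4706 = 561.051.
With uncorrelated errors the cross-covariances are all true-score covariance, so they carry over unchanged; only the diagonal terms shrink to ρᵢσᵢ².
True-score variance = [2.3²·0.91 + 22.3²·0.93] + 58.4706 = 467.294 + 58.4706 = 525.764.
Reliability = 525.764 / 561.051 = 0.937.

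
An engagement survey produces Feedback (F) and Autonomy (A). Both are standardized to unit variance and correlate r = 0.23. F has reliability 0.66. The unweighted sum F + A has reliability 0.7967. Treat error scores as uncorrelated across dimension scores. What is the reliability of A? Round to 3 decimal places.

0.840

Var(F+A) = 2 + 2·0.23 = 2.460.
True-score variance = ρ_F + ρ_A + 2·0.23, so 0.7967 = (0.66 + ρ_A + 0.46) / 2.460.
ρ_A = 0.7967·2.460 − 0.66 − 0.46 = 0.840.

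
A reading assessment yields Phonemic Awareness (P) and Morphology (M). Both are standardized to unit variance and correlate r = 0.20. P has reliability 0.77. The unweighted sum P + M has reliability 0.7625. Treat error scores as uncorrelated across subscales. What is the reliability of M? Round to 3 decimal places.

Var(P+M) = 2 + 2·0.20 = 2.400.
True-score variance = ρ_P + ρ_M + 2·0.20, so 0.7625 = (0.77 + ρ_M + 0.40) / 2.400.
ρ_M = 0.7625·2.400 − 0.77 − 0.40 = 0.660.

0.660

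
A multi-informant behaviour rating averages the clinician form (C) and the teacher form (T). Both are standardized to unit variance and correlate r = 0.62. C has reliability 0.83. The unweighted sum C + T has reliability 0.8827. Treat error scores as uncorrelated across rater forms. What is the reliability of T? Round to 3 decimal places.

0.790

Var(C+T) = 2 + 2·0.62 = 3.240.
True-score variance = ρ_C + ρ_T + 2·0.62, so 0.8827 = (0.83 + ρ_T + 1.24) / 3.240.
ρ_T = 0.8827·3.240 − 0.83 − 1.24 = 0.790.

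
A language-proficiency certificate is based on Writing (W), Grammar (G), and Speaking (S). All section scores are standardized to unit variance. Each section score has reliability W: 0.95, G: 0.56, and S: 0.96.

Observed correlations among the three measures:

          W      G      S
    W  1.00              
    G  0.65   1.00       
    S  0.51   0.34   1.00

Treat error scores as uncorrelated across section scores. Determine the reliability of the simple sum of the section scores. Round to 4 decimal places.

0.9117

Var(W+G+S) = 3 + 2·[0.65 + 0.51 + 0.34] = 3 + 3 = 6.
With uncorrelated errors the cross-covariances are all true-score covariance, so they carry over unchanged; only the diagonal terms shrink to ρᵢσᵢ².
True-score variance = [0.95 + 0.56 + 0.96] + 3 = 2.47 + 3 = 5.47.
Reliability = 5.47 / 6 = 0.9117.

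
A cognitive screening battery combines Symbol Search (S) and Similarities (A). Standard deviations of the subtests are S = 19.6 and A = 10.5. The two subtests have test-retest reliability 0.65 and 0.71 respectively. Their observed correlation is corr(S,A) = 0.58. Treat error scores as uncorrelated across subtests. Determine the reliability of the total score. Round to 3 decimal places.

0.773

Var(S+A) = 19.6² + 10.5² + 2·[19.6·10.5·0.58] = 494.41 + 238.728 = 733.138.
Because errors are independent across components, Cov(Tᵢ,Tⱼ) = Cov(Xᵢ,Xⱼ); the off-diagonal part of the true-score variance is the same as above.
True-score variance = [19.6²·0.65 + 10.5²·0.71] + 238.728 = 327.982 + 238.728 = 566.71.
Reliability = 566.71 / 733.138 = 0.773.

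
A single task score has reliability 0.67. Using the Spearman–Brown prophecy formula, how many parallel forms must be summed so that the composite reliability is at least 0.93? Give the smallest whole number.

7

k ≥ ρ*(1−ρ₁)/(ρ₁(1−ρ*)) = 0.93·0.33 / (0.67·0.07) = 6.544.
Smallest integer k = 7.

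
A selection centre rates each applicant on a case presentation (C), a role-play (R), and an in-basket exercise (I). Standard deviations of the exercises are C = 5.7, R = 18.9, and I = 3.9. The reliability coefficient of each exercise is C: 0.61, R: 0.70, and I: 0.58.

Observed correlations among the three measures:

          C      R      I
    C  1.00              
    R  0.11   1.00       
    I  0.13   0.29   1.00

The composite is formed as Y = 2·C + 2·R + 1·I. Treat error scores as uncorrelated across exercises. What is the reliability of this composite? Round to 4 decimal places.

0.7249

Var(Y) = 2²·5.7² + 2²·18.9² + 3.9² + 2·[4·5.7·18.9·0.11 + 2·5.7·3.9·0.13 + 2·18.9·3.9·0.29] = 1574.01 + 191.866 = 1765.88.
Because errors are independent across components, Cov(Tᵢ,Tⱼ) = Cov(Xᵢ,Xⱼ); the off-diagonal part of the true-score variance is the same as above.
True-score variance = [2²·5.7²·0.61 + 2²·18.9²·0.70 + 3.9²·0.58] + 191.866 = 1088.29 + 191.866 = 1280.15.
Reliability = 1280.15 / 1765.88 = 0.7249.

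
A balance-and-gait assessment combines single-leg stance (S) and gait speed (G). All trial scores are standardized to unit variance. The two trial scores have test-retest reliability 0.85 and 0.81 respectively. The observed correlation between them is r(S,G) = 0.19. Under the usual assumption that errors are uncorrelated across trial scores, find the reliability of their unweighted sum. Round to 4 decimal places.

Var(S+G) = 2 + 2·[0.19] = 2 + 0.38 = 2.38.
Because errors are independent across components, Cov(Tᵢ,Tⱼ) = Cov(Xᵢ,Xⱼ); the off-diagonal part of the true-score variance is the same as above.
True-score variance = [0.85 + 0.81] + 0.38 = 1.66 + 0.38 = 2.04.
Reliability = 2.04 / 2.38 = 0.8571.

0.8571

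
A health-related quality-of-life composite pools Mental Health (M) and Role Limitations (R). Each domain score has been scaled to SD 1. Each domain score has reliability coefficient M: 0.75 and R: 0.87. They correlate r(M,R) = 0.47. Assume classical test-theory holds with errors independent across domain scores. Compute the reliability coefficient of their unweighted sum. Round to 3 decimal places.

Var(M+R) = 2 + 2·[0.47] = 2 + 0.94 = 2.94.
Because errors are independent across components, Cov(Tᵢ,Tⱼ) = Cov(Xᵢ,Xⱼ); the off-diagonal part of the true-score variance is the same as above.
True-score variance = [0.75 + 0.87] + 0.94 = 1.62 + 0.94 = 2.56.
Reliability = 2.56 / 2.94 = 0.871.

0.871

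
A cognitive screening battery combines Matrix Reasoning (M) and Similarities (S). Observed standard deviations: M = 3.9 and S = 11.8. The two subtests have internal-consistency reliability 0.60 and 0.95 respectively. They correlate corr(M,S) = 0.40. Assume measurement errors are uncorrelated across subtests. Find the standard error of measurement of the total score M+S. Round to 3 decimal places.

Var(total) = 154.45 + 36.816 = 191.266.
True-score variance = 141.404 + 36.816 = 178.22, so reliability = 0.9318.
Error variance = 191.266 − 178.22 = 13.046; SEM = √13.046 = 3.612.

3.612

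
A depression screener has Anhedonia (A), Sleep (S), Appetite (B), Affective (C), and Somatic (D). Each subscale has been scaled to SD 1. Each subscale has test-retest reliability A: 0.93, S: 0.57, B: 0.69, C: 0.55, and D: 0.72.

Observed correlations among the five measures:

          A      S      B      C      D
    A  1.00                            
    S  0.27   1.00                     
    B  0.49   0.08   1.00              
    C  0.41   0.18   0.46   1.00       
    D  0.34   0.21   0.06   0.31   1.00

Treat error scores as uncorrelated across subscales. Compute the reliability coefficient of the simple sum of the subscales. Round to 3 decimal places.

0.855

Var(A+S+B+C+D) = 5 + 2·[0.27 + 0.49 + 0.41 + 0.34 + 0.08 + 0.18 + 0.21 + 0.46 + 0.06 + 0.31] = 5 + 5.62 = 10.62.
Under uncorrelated errors the observed covariances equal the true-score covariances, so only the own-variance terms attenuate.
True-score variance = [0.93 + 0.57 + 0.69 + 0.55 + 0.72] + 5.62 = 3.46 + 5.62 = 9.08.
Reliability = 9.08 / 10.62 = 0.855.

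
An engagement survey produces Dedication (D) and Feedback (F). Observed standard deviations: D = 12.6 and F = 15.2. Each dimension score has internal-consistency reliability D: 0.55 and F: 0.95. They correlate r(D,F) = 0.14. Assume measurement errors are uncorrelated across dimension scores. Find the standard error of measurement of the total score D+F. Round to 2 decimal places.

Var(total) = 389.8 + 53.6256 = 443.426.
True-score variance = 306.806 + 53.6256 = 360.432, so reliability = 0.8128.
Error variance = 443.426 − 360.432 = 82.994; SEM = √82.994 = 9.11.

9.11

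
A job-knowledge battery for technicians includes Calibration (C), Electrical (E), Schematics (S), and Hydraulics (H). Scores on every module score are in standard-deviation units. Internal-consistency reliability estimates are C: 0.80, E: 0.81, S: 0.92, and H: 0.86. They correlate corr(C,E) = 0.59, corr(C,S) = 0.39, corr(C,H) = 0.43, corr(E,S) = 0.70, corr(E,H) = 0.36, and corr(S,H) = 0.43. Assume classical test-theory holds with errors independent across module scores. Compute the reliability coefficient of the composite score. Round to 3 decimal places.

Var(C+E+S+H) = 4 + 2·[0.59 + 0.39 + 0.43 + 0.70 + 0.36 + 0.43] = 4 + 5.8 = 9.8.
With uncorrelated errors the cross-covariances are all true-score covariance, so they carry over unchanged; only the diagonal terms shrink to ρᵢσᵢ².
True-score variance = [0.80 + 0.81 + 0.92 + 0.86] + 5.8 = 3.39 + 5.8 = 9.19.
Reliability = 9.19 / 9.8 = 0.938.

0.938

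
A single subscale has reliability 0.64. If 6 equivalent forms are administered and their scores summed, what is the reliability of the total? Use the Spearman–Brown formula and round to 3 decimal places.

ρ_k = kρ / (1 + (k−1)ρ) = 6·0.64 / (1 + 5·0.64) = 3.840 / 4.200 = 0.914.

0.914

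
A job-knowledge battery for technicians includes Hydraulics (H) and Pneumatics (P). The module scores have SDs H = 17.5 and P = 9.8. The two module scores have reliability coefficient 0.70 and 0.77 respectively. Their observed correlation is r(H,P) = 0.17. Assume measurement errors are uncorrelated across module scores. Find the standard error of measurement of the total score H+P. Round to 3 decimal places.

10.675

Var(total) = 402.29 + 58.31 = 460.6.
True-score variance = 288.326 + 58.31 = 346.636, so reliability = 0.7526.
Error variance = 460.6 − 346.636 = 113.964; SEM = √113.964 = 10.675.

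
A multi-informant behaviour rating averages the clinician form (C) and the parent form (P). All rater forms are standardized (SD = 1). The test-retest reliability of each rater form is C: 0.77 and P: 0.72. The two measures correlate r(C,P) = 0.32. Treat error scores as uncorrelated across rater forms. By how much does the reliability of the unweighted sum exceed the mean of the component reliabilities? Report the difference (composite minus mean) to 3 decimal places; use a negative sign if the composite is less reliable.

0.062

Var(sum) = 2 + 0.64 = 2.64; true-score variance = 1.49 + 0.64 = 2.13; composite reliability = 0.8068.
Mean component reliability = 0.7450.
Difference = 0.8068 − 0.7450 = 0.062.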